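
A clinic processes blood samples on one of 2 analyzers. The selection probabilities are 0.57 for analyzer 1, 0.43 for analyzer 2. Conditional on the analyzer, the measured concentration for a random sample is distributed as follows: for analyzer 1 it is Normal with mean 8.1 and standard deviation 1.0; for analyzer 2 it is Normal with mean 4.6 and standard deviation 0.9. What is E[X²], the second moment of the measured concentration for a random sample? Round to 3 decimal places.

47.415

For each component E[X²] = Var + (mean)², giving 1: 66.61; 2: 21.97.
Overall E[X²] = 0.57·66.61 + 0.43·21.97 = 47.4148.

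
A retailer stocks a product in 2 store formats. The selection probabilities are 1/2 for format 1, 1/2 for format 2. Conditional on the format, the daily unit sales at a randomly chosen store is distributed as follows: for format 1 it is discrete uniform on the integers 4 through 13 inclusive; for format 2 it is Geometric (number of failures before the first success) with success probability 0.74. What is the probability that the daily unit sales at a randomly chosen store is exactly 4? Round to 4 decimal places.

Conditional on each format, P(X = 4): 1: 0.1; 2: 0.00338162.
By total probability, P(X = 4) = 0.5·0.1 + 0.5·0.00338162 = 0.0516908.

0.0517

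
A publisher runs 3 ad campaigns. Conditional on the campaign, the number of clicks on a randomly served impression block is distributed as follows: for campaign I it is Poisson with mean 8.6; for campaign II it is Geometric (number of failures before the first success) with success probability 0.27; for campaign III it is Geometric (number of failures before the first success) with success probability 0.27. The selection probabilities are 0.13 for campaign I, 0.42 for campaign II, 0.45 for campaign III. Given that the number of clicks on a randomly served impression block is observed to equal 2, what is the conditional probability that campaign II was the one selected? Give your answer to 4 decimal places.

Likelihoods P(X=2 | ·): I: 0.00680823; II: 0.143883; III: 0.143883.
Posterior ∝ prior × likelihood. Numerator for II: 0.42·0.143883 = 0.0604309.
Normalizing constant: 0.13·0.00680823 + 0.42·0.143883 + 0.45·0.143883 = 0.126063.
P(II | observation) = 0.0604309 / 0.126063 = 0.479369.

0.4794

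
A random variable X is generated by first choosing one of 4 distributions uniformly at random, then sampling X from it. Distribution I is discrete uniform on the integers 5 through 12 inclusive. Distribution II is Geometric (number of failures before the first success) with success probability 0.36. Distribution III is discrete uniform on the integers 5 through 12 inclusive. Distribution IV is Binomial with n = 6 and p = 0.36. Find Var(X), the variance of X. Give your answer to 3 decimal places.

Per component, I: μ=8.5, E[X²]=77.5; II: μ=1.77778, E[X²]=8.09877; III: μ=8.5, E[X²]=77.5; IV: μ=2.16, E[X²]=6.048.
E[X] = 0.25·8.5 + 0.25·1.77778 + 0.25·8.5 + 0.25·2.16 = 5.23444.
E[X²] = 0.25·77.5 + 0.25·8.09877 + 0.25·77.5 + 0.25·6.048 = 42.2867.
Var(X) = E[X²] − (E[X])² = 42.2867 − 27.3994 = 14.8873.

14.887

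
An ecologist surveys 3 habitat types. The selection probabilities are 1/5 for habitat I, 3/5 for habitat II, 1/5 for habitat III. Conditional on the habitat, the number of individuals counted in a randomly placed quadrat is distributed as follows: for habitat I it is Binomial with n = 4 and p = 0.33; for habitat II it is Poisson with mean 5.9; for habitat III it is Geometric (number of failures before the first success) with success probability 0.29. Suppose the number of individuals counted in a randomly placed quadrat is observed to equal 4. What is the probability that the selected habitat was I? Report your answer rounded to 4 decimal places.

Likelihoods P(X=4 | ·): I: 0.0118592; II: 0.138312; III: 0.0736939.
Posterior ∝ prior × likelihood. Numerator for I: 0.2·0.0118592 = 0.00237184.
Normalizing constant: 0.2·0.0118592 + 0.6·0.138312 + 0.2·0.0736939 = 0.100098.
P(I | observation) = 0.00237184 / 0.100098 = 0.0236953.

0.0237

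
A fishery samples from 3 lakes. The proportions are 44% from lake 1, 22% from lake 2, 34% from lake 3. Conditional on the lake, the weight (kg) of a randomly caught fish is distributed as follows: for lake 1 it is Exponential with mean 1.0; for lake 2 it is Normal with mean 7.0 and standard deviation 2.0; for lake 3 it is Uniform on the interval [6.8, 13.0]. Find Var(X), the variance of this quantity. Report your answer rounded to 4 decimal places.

Per component, 1: μ=1, E[X²]=2; 2: μ=7, E[X²]=53; 3: μ=9.9, E[X²]=101.213.
E[X] = 0.44·1 + 0.22·7 + 0.34·9.9 = 5.346.
E[X²] = 0.44·2 + 0.22·53 + 0.34·101.213 = 46.9525.
Var(X) = E[X²] − (E[X])² = 46.9525 − 28.5797 = 18.3728.

18.3728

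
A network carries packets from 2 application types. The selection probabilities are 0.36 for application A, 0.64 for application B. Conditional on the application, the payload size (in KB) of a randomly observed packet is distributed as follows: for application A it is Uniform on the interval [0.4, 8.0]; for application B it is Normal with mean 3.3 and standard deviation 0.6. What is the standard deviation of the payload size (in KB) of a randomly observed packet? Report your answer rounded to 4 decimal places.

1.4662

Per component, A: μ=4.2, E[X²]=22.4533; B: μ=3.3, E[X²]=11.25.
E[X] = 0.36·4.2 + 0.64·3.3 = 3.624.
E[X²] = 0.36·22.4533 + 0.64·11.25 = 15.2832.
Var(X) = E[X²] − (E[X])² = 15.2832 − 13.1334 = 2.14982.
SD(X) = √2.14982 = 1.46623.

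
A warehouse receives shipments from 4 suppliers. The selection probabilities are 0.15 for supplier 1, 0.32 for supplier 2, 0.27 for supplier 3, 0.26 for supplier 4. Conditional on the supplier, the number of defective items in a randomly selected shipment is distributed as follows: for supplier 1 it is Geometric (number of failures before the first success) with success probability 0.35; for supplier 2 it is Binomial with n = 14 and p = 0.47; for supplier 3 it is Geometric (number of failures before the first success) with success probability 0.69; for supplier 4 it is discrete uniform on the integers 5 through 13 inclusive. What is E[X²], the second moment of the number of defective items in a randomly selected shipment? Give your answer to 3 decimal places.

For each component E[X²] = Var + (mean)², giving 1: 8.7551; 2: 46.7838; 3: 0.852972; 4: 87.6667.
Overall E[X²] = 0.15·8.7551 + 0.32·46.7838 + 0.27·0.852972 + 0.26·87.6667 = 39.3077.

39.308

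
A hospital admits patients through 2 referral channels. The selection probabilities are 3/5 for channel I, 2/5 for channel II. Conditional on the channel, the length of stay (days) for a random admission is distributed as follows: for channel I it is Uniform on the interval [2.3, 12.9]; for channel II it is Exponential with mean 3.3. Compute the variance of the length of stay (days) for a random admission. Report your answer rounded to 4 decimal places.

Per component, I: μ=7.6, E[X²]=67.1233; II: μ=3.3, E[X²]=21.78.
E[X] = 0.6·7.6 + 0.4·3.3 = 5.88.
E[X²] = 0.6·67.1233 + 0.4·21.78 = 48.986.
Var(X) = E[X²] − (E[X])² = 48.986 − 34.5744 = 14.4116.

14.4116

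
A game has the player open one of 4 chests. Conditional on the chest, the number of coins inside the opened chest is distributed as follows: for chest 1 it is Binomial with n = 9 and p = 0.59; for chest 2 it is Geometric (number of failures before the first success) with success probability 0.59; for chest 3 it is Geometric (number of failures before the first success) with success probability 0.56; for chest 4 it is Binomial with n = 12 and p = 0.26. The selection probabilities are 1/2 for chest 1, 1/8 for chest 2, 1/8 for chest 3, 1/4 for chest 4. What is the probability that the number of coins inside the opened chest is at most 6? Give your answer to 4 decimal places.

0.8882

Conditional on each chest, P(X ≤ 6): 1: 0.786553; 2: 0.998052; 3: 0.996807; 4: 0.982246.
By total probability, P(X ≤ 6) = 0.5·0.786553 + 0.125·0.998052 + 0.125·0.996807 + 0.25·0.982246 = 0.888196.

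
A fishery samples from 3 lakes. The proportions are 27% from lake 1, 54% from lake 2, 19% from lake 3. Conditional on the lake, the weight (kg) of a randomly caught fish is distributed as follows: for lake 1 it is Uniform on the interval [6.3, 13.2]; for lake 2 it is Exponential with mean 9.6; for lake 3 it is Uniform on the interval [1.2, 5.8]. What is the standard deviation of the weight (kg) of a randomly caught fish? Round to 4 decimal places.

Per component, 1: μ=9.75, E[X²]=99.03; 2: μ=9.6, E[X²]=184.32; 3: μ=3.5, E[X²]=14.0133.
E[X] = 0.27·9.75 + 0.54·9.6 + 0.19·3.5 = 8.4815.
E[X²] = 0.27·99.03 + 0.54·184.32 + 0.19·14.0133 = 128.933.
Var(X) = E[X²] − (E[X])² = 128.933 − 71.9358 = 56.9976.
SD(X) = √56.9976 = 7.54967.

7.5497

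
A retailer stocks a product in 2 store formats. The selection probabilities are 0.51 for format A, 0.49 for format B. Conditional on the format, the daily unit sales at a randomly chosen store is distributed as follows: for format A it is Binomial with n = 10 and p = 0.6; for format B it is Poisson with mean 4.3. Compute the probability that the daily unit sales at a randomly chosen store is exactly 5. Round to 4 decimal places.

0.1838

Conditional on each format, P(X = 5): A: 0.200658; B: 0.166224.
By total probability, P(X = 5) = 0.51·0.200658 + 0.49·0.166224 = 0.183786.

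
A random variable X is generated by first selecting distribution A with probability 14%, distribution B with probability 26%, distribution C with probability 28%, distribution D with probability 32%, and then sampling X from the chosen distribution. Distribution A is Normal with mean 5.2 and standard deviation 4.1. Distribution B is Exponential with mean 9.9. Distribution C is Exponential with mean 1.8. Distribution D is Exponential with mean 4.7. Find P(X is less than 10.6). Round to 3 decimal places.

0.863

Conditional on each component, P(X < 10.6): A: 0.906093; B: 0.657234; C: 0.99723; D: 0.89516.
By total probability, P(X < 10.6) = 0.14·0.906093 + 0.26·0.657234 + 0.28·0.99723 + 0.32·0.89516 = 0.863409.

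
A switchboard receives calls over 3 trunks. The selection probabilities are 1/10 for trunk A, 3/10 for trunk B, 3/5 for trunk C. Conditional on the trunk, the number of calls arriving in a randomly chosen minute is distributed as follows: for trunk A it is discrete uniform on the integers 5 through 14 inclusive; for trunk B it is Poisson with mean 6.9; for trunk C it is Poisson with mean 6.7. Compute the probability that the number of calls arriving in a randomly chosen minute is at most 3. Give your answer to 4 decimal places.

Conditional on each trunk, P(X ≤ 3): A: 0; B: 0.0871296; C: 0.098808.
By total probability, P(X ≤ 3) = 0.1·0 + 0.3·0.0871296 + 0.6·0.098808 = 0.0854237.

0.0854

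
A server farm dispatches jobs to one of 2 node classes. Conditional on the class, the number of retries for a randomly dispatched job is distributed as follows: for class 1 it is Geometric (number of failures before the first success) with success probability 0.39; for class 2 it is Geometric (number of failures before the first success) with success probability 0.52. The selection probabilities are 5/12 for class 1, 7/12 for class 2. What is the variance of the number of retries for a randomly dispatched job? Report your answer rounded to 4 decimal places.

Per component, 1: μ=1.5641, E[X²]=6.45694; 2: μ=0.923077, E[X²]=2.62722.
E[X] = 0.416667·1.5641 + 0.583333·0.923077 = 1.19017.
E[X²] = 0.416667·6.45694 + 0.583333·2.62722 = 4.22293.
Var(X) = E[X²] − (E[X])² = 4.22293 − 1.41651 = 2.80643.

2.8064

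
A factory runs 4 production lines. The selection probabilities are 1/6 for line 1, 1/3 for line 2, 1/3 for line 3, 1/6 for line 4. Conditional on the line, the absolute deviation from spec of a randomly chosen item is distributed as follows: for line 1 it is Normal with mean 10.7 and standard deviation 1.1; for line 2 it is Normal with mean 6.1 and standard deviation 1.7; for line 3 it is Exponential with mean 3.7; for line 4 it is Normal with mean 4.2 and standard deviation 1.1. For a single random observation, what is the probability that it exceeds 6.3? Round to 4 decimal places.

0.3831

Conditional on each line, P(X > 6.3): 1: 0.999968; 2: 0.453174; 3: 0.18219; 4: 0.0281252.
By total probability, P(X > 6.3) = 0.166667·0.999968 + 0.333333·0.453174 + 0.333333·0.18219 + 0.166667·0.0281252 = 0.383137.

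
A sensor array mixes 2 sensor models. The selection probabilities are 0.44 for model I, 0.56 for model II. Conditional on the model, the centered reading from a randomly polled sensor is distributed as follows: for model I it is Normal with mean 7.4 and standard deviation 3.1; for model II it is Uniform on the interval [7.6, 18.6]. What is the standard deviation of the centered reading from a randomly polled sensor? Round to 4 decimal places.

Per component, I: μ=7.4, E[X²]=64.37; II: μ=13.1, E[X²]=181.693.
E[X] = 0.44·7.4 + 0.56·13.1 = 10.592.
E[X²] = 0.44·64.37 + 0.56·181.693 = 130.071.
Var(X) = E[X²] − (E[X])² = 130.071 − 112.19 = 17.8806.
SD(X) = √17.8806 = 4.22855.

4.2285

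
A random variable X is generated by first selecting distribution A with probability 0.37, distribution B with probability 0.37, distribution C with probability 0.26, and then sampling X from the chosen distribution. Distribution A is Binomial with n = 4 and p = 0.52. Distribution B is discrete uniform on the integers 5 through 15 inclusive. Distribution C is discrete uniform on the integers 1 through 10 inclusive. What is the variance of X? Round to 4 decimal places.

Per component, A: μ=2.08, E[X²]=5.3248; B: μ=10, E[X²]=110; C: μ=5.5, E[X²]=38.5.
E[X] = 0.37·2.08 + 0.37·10 + 0.26·5.5 = 5.8996.
E[X²] = 0.37·5.3248 + 0.37·110 + 0.26·38.5 = 52.6802.
Var(X) = E[X²] − (E[X])² = 52.6802 − 34.8053 = 17.8749.

17.8749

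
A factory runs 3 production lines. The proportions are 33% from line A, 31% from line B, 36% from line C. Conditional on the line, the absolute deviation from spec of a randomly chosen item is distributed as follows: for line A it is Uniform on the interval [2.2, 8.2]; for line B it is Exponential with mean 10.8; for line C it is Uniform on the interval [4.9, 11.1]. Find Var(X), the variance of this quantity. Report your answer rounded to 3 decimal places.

Per component, A: μ=5.2, E[X²]=30.04; B: μ=10.8, E[X²]=233.28; C: μ=8, E[X²]=67.2033.
E[X] = 0.33·5.2 + 0.31·10.8 + 0.36·8 = 7.944.
E[X²] = 0.33·30.04 + 0.31·233.28 + 0.36·67.2033 = 106.423.
Var(X) = E[X²] − (E[X])² = 106.423 − 63.1071 = 43.3161.

43.316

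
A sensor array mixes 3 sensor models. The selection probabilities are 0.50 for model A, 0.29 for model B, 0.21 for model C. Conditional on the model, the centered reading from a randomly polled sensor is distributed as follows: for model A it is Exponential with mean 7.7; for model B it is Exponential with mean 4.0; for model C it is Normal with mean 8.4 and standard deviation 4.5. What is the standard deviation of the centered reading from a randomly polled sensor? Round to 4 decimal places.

Per component, A: μ=7.7, E[X²]=118.58; B: μ=4, E[X²]=32; C: μ=8.4, E[X²]=90.81.
E[X] = 0.5·7.7 + 0.29·4 + 0.21·8.4 = 6.774.
E[X²] = 0.5·118.58 + 0.29·32 + 0.21·90.81 = 87.6401.
Var(X) = E[X²] − (E[X])² = 87.6401 − 45.8871 = 41.753.
SD(X) = √41.753 = 6.46166.

6.4617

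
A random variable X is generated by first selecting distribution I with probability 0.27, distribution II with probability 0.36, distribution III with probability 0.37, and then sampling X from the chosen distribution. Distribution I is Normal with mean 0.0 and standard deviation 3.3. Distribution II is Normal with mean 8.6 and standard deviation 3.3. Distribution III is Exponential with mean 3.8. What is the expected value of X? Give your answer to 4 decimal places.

4.5020

Component means — I: 0; II: 8.6; III: 3.8.
E[X] = 0.27·0 + 0.36·8.6 + 0.37·3.8 = 4.502.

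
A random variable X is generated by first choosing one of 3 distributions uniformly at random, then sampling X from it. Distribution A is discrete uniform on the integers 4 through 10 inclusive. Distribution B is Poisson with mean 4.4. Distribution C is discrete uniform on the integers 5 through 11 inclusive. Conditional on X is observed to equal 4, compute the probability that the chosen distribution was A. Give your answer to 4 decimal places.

Likelihoods P(X=4 | ·): A: 0.142857; B: 0.191736; C: 0.
Posterior ∝ prior × likelihood. Numerator for A: 0.333333·0.142857 = 0.047619.
Normalizing constant: 0.333333·0.142857 + 0.333333·0.191736 + 0.333333·0 = 0.111531.
P(A | observation) = 0.047619 / 0.111531 = 0.426958.

0.4270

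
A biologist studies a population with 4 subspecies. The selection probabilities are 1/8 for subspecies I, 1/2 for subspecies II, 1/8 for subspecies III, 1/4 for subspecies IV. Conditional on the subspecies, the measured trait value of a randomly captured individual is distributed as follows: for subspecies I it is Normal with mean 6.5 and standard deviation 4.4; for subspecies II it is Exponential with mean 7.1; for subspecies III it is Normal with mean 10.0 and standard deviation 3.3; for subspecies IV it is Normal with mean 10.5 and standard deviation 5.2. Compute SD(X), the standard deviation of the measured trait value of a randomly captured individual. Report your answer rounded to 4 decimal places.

6.1999

Per component, I: μ=6.5, E[X²]=61.61; II: μ=7.1, E[X²]=100.82; III: μ=10, E[X²]=110.89; IV: μ=10.5, E[X²]=137.29.
E[X] = 0.125·6.5 + 0.5·7.1 + 0.125·10 + 0.25·10.5 = 8.2375.
E[X²] = 0.125·61.61 + 0.5·100.82 + 0.125·110.89 + 0.25·137.29 = 106.295.
Var(X) = E[X²] − (E[X])² = 106.295 − 67.8564 = 38.4386.
SD(X) = √38.4386 = 6.19989.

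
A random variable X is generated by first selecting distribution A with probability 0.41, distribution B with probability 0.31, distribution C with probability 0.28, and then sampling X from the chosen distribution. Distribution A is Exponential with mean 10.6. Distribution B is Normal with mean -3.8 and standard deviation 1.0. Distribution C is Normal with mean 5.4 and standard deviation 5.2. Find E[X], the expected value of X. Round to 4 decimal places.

4.6800

Component means — A: 10.6; B: -3.8; C: 5.4.
E[X] = 0.41·10.6 + 0.31·-3.8 + 0.28·5.4 = 4.68.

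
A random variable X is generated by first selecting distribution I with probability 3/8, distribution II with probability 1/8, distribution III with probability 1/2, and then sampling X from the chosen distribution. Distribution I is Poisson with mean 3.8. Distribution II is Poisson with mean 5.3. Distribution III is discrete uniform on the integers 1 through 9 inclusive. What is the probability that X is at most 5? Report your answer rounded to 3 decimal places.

Conditional on each component, P(X ≤ 5): I: 0.815556; II: 0.563473; III: 0.555556.
By total probability, P(X ≤ 5) = 0.375·0.815556 + 0.125·0.563473 + 0.5·0.555556 = 0.654046.

0.654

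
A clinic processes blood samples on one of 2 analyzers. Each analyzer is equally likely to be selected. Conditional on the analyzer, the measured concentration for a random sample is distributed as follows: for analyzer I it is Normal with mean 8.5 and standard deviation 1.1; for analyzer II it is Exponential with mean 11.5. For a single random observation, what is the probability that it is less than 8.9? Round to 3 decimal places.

Conditional on each analyzer, P(X < 8.9): I: 0.641935; II: 0.538795.
By total probability, P(X < 8.9) = 0.5·0.641935 + 0.5·0.538795 = 0.590365.

0.590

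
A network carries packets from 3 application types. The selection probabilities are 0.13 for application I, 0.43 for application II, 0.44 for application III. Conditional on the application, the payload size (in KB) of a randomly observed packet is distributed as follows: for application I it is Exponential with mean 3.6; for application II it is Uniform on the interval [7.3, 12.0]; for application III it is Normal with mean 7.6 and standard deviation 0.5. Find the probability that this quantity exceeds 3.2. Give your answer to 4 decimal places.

Conditional on each application, P(X > 3.2): I: 0.411112; II: 1; III: 1.
By total probability, P(X > 3.2) = 0.13·0.411112 + 0.43·1 + 0.44·1 = 0.923445.

0.9234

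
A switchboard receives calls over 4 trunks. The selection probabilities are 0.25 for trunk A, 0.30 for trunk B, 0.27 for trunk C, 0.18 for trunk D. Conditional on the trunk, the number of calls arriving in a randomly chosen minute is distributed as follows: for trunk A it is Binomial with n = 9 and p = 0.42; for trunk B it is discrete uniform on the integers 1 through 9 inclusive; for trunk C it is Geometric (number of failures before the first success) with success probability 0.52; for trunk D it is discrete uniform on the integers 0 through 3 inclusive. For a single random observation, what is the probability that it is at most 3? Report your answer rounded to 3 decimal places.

0.644

Conditional on each trunk, P(X ≤ 3): A: 0.432968; B: 0.333333; C: 0.946916; D: 1.
By total probability, P(X ≤ 3) = 0.25·0.432968 + 0.3·0.333333 + 0.27·0.946916 + 0.18·1 = 0.643909.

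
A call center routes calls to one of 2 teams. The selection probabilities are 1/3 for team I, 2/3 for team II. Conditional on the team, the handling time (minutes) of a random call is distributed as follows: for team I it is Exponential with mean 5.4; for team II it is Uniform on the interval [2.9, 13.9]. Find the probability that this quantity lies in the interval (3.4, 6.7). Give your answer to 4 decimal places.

Conditional on each team, P(3.4 < X < 6.7): I: 0.243619; II: 0.3.
By total probability, P(3.4 < X < 6.7) = 0.333333·0.243619 + 0.666667·0.3 = 0.281206.

0.2812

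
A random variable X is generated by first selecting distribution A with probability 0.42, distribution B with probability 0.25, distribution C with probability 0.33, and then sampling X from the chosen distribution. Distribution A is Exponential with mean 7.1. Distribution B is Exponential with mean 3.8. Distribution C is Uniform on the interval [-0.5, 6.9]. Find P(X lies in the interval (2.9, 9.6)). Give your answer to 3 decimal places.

0.445

Conditional on each component, P(2.9 < X < 9.6): A: 0.405986; B: 0.386239; C: 0.540541.
By total probability, P(2.9 < X < 9.6) = 0.42·0.405986 + 0.25·0.386239 + 0.33·0.540541 = 0.445452.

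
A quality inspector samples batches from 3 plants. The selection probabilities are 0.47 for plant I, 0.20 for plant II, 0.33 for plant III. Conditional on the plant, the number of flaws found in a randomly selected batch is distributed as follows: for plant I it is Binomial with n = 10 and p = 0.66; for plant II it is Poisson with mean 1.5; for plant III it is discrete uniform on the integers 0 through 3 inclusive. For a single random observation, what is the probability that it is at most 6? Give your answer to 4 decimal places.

0.7455

Conditional on each plant, P(X ≤ 6): I: 0.458939; II: 0.999074; III: 1.
By total probability, P(X ≤ 6) = 0.47·0.458939 + 0.2·0.999074 + 0.33·1 = 0.745516.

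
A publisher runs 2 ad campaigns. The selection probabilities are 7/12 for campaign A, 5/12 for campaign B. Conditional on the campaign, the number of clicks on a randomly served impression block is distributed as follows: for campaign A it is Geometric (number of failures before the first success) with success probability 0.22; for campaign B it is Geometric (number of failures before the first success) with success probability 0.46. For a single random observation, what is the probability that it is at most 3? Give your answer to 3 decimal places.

Conditional on each campaign, P(X ≤ 3): A: 0.629849; B: 0.914969.
By total probability, P(X ≤ 3) = 0.583333·0.629849 + 0.416667·0.914969 = 0.748649.

0.749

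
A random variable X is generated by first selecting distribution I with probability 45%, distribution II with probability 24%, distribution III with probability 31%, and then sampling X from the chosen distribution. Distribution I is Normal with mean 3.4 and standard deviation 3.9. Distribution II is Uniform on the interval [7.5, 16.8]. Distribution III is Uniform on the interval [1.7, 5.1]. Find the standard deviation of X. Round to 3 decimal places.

Per component, I: μ=3.4, E[X²]=26.77; II: μ=12.15, E[X²]=154.83; III: μ=3.4, E[X²]=12.5233.
E[X] = 0.45·3.4 + 0.24·12.15 + 0.31·3.4 = 5.5.
E[X²] = 0.45·26.77 + 0.24·154.83 + 0.31·12.5233 = 53.0879.
Var(X) = E[X²] − (E[X])² = 53.0879 − 30.25 = 22.8379.
SD(X) = √22.8379 = 4.77891.

4.779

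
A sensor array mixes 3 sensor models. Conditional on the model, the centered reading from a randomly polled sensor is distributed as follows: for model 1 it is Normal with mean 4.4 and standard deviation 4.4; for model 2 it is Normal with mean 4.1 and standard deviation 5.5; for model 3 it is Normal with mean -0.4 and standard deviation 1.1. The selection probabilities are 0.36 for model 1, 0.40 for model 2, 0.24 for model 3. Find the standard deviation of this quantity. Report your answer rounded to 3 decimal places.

4.828

Per component, 1: μ=4.4, E[X²]=38.72; 2: μ=4.1, E[X²]=47.06; 3: μ=-0.4, E[X²]=1.37.
E[X] = 0.36·4.4 + 0.4·4.1 + 0.24·-0.4 = 3.128.
E[X²] = 0.36·38.72 + 0.4·47.06 + 0.24·1.37 = 33.092.
Var(X) = E[X²] − (E[X])² = 33.092 − 9.78438 = 23.3076.
SD(X) = √23.3076 = 4.8278.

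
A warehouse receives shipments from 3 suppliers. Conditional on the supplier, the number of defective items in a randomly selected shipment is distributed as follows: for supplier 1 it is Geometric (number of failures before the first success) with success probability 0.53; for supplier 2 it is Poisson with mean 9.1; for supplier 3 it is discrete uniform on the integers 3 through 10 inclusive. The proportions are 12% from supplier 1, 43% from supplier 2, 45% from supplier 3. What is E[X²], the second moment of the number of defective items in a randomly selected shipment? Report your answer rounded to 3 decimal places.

For each component E[X²] = Var + (mean)², giving 1: 2.45959; 2: 91.91; 3: 47.5.
Overall E[X²] = 0.12·2.45959 + 0.43·91.91 + 0.45·47.5 = 61.1915.

61.191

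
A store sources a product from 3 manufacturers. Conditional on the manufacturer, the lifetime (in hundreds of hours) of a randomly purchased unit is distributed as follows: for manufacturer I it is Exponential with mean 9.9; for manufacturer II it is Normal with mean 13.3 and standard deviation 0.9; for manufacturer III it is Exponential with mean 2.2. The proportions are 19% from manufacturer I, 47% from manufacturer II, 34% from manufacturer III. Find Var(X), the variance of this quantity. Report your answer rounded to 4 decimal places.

45.1996

Per component, I: μ=9.9, E[X²]=196.02; II: μ=13.3, E[X²]=177.7; III: μ=2.2, E[X²]=9.68.
E[X] = 0.19·9.9 + 0.47·13.3 + 0.34·2.2 = 8.88.
E[X²] = 0.19·196.02 + 0.47·177.7 + 0.34·9.68 = 124.054.
Var(X) = E[X²] − (E[X])² = 124.054 − 78.8544 = 45.1996.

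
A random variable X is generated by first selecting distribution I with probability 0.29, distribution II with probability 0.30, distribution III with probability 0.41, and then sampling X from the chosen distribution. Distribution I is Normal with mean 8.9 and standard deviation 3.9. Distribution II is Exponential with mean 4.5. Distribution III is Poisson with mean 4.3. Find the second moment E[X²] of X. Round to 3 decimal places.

48.876

For each component E[X²] = Var + (mean)², giving I: 94.42; II: 40.5; III: 22.79.
Overall E[X²] = 0.29·94.42 + 0.3·40.5 + 0.41·22.79 = 48.8757.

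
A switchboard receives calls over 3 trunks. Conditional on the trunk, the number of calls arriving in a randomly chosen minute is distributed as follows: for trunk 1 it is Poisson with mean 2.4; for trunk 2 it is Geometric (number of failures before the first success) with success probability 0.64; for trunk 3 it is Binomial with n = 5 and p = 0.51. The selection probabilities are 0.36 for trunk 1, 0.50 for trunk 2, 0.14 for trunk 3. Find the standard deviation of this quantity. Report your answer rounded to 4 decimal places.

Per component, 1: μ=2.4, E[X²]=8.16; 2: μ=0.5625, E[X²]=1.19531; 3: μ=2.55, E[X²]=7.752.
E[X] = 0.36·2.4 + 0.5·0.5625 + 0.14·2.55 = 1.50225.
E[X²] = 0.36·8.16 + 0.5·1.19531 + 0.14·7.752 = 4.62054.
Var(X) = E[X²] − (E[X])² = 4.62054 − 2.25676 = 2.36378.
SD(X) = √2.36378 = 1.53746.

1.5375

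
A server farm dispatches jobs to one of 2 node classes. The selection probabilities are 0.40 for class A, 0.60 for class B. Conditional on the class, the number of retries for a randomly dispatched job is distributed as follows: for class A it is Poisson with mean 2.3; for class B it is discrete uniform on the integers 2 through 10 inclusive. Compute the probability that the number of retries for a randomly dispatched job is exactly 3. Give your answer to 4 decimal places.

Conditional on each class, P(X = 3): A: 0.203308; B: 0.111111.
By total probability, P(X = 3) = 0.4·0.203308 + 0.6·0.111111 = 0.14799.

0.1480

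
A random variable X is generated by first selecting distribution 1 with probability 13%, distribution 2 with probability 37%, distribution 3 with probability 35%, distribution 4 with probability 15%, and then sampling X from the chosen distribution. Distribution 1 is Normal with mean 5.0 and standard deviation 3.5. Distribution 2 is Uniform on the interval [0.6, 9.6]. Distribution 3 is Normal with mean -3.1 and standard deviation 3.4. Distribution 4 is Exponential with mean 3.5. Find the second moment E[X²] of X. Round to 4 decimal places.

28.0482

For each component E[X²] = Var + (mean)², giving 1: 37.25; 2: 32.76; 3: 21.17; 4: 24.5.
Overall E[X²] = 0.13·37.25 + 0.37·32.76 + 0.35·21.17 + 0.15·24.5 = 28.0482.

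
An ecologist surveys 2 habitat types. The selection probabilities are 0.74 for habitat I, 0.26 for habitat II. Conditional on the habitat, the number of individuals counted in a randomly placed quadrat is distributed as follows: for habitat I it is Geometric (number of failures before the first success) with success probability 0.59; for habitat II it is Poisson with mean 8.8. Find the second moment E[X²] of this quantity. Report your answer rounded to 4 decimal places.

For each component E[X²] = Var + (mean)², giving I: 1.66073; II: 86.24.
Overall E[X²] = 0.74·1.66073 + 0.26·86.24 = 23.6513.

23.6513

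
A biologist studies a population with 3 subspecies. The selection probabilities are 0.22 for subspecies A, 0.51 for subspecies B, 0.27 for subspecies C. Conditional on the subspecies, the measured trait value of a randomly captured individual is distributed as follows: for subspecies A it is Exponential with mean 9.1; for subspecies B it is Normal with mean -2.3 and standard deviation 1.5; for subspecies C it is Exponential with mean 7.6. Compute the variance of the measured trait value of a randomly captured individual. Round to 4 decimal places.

Per component, A: μ=9.1, E[X²]=165.62; B: μ=-2.3, E[X²]=7.54; C: μ=7.6, E[X²]=115.52.
E[X] = 0.22·9.1 + 0.51·-2.3 + 0.27·7.6 = 2.881.
E[X²] = 0.22·165.62 + 0.51·7.54 + 0.27·115.52 = 71.4722.
Var(X) = E[X²] − (E[X])² = 71.4722 − 8.30016 = 63.172.

63.1720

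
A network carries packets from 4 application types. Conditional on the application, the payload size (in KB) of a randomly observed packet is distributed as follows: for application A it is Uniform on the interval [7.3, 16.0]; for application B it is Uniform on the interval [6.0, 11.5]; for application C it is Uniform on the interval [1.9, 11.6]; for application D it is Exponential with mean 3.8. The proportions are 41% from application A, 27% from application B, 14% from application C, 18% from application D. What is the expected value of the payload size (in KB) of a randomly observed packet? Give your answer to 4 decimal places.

8.7680

Component means — A: 11.65; B: 8.75; C: 6.75; D: 3.8.
E[X] = 0.41·11.65 + 0.27·8.75 + 0.14·6.75 + 0.18·3.8 = 8.768.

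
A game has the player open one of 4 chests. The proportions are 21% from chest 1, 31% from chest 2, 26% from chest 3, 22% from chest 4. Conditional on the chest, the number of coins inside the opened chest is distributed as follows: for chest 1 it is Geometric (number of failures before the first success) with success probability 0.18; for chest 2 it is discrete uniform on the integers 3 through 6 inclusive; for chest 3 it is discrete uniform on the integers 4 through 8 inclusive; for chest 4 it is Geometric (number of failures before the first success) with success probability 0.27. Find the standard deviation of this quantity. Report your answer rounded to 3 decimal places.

Per component, 1: μ=4.55556, E[X²]=46.0617; 2: μ=4.5, E[X²]=21.5; 3: μ=6, E[X²]=38; 4: μ=2.7037, E[X²]=17.3237.
E[X] = 0.21·4.55556 + 0.31·4.5 + 0.26·6 + 0.22·2.7037 = 4.50648.
E[X²] = 0.21·46.0617 + 0.31·21.5 + 0.26·38 + 0.22·17.3237 = 30.0292.
Var(X) = E[X²] − (E[X])² = 30.0292 − 20.3084 = 9.72081.
SD(X) = √9.72081 = 3.11782.

3.118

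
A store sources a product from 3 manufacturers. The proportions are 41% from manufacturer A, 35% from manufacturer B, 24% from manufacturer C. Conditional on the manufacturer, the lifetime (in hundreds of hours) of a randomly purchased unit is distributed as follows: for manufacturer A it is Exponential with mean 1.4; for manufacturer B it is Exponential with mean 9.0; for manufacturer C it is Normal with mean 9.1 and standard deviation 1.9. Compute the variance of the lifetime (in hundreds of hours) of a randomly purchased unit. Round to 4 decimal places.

Per component, A: μ=1.4, E[X²]=3.92; B: μ=9, E[X²]=162; C: μ=9.1, E[X²]=86.42.
E[X] = 0.41·1.4 + 0.35·9 + 0.24·9.1 = 5.908.
E[X²] = 0.41·3.92 + 0.35·162 + 0.24·86.42 = 79.048.
Var(X) = E[X²] − (E[X])² = 79.048 − 34.9045 = 44.1435.

44.1435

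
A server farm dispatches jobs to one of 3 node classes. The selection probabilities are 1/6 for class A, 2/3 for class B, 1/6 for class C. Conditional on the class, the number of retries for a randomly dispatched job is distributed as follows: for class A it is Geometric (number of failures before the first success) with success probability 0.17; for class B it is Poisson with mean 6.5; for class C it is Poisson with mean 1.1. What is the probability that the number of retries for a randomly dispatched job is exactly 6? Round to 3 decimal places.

Conditional on each class, P(X = 6): A: 0.0555799; B: 0.157483; C: 0.00081903.
By total probability, P(X = 6) = 0.166667·0.0555799 + 0.666667·0.157483 + 0.166667·0.00081903 = 0.114388.

0.114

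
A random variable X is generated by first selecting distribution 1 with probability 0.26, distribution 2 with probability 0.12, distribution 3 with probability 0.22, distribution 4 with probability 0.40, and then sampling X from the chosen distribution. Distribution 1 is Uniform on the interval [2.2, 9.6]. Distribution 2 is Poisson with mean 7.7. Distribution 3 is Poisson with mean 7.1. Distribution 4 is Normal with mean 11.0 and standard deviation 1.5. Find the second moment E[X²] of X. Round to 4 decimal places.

For each component E[X²] = Var + (mean)², giving 1: 39.3733; 2: 66.99; 3: 57.51; 4: 123.25.
Overall E[X²] = 0.26·39.3733 + 0.12·66.99 + 0.22·57.51 + 0.4·123.25 = 80.2281.

80.2281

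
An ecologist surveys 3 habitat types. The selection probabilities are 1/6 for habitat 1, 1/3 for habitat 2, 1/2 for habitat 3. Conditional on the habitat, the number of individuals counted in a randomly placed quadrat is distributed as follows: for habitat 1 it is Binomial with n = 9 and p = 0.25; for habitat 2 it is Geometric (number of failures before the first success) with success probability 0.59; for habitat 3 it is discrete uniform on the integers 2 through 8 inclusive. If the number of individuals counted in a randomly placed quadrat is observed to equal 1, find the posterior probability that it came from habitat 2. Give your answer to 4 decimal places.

0.6823

Likelihoods P(X=1 | ·): 1: 0.225254; 2: 0.2419; 3: 0.
Posterior ∝ prior × likelihood. Numerator for 2: 0.333333·0.2419 = 0.0806333.
Normalizing constant: 0.166667·0.225254 + 0.333333·0.2419 + 0.5·0 = 0.118176.
P(2 | observation) = 0.0806333 / 0.118176 = 0.682318.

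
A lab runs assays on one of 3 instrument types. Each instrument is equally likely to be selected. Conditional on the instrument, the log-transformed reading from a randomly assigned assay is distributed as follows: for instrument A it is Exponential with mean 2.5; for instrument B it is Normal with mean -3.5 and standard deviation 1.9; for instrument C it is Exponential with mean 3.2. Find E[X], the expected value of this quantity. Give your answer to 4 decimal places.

Component means — A: 2.5; B: -3.5; C: 3.2.
E[X] = 0.333333·2.5 + 0.333333·-3.5 + 0.333333·3.2 = 0.733333.

0.7333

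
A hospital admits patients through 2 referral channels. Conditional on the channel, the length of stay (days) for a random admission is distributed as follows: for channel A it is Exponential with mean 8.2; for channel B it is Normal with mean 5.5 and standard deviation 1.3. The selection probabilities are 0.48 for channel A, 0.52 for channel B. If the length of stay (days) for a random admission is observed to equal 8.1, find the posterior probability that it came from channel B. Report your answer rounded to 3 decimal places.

0.498

Likelihoods f(8.1 | ·): A: 0.0454138; B: 0.0415315.
Posterior ∝ prior × likelihood. Numerator for B: 0.52·0.0415315 = 0.0215964.
Normalizing constant: 0.48·0.0454138 + 0.52·0.0415315 = 0.043395.
P(B | observation) = 0.0215964 / 0.043395 = 0.49767.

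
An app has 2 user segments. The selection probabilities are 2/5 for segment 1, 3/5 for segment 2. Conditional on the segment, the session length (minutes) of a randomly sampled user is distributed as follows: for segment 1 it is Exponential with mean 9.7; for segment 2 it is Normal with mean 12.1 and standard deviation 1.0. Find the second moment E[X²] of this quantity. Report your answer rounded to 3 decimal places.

For each component E[X²] = Var + (mean)², giving 1: 188.18; 2: 147.41.
Overall E[X²] = 0.4·188.18 + 0.6·147.41 = 163.718.

163.718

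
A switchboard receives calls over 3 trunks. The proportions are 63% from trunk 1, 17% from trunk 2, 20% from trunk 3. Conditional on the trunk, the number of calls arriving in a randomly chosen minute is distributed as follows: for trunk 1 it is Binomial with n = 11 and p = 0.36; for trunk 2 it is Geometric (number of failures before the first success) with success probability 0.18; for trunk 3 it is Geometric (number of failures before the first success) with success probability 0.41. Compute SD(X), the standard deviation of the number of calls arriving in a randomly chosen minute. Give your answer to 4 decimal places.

2.7875

Per component, 1: μ=3.96, E[X²]=18.216; 2: μ=4.55556, E[X²]=46.0617; 3: μ=1.43902, E[X²]=5.58061.
E[X] = 0.63·3.96 + 0.17·4.55556 + 0.2·1.43902 = 3.55705.
E[X²] = 0.63·18.216 + 0.17·46.0617 + 0.2·5.58061 = 20.4227.
Var(X) = E[X²] − (E[X])² = 20.4227 − 12.6526 = 7.7701.
SD(X) = √7.7701 = 2.78749.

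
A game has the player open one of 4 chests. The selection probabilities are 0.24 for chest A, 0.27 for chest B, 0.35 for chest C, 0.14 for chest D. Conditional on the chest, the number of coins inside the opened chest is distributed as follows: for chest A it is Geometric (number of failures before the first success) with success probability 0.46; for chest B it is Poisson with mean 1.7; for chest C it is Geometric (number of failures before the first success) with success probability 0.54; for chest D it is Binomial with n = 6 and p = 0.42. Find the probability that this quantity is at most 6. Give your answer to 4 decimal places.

Conditional on each chest, P(X ≤ 6): A: 0.986611; B: 0.998125; C: 0.995642; D: 1.
By total probability, P(X ≤ 6) = 0.24·0.986611 + 0.27·0.998125 + 0.35·0.995642 + 0.14·1 = 0.994755.

0.9948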